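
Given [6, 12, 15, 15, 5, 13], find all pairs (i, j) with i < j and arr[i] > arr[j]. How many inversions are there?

Finding inversions in [6, 12, 15, 15, 5, 13]:

(0, 4): arr[0]=6 > arr[4]=5
(1, 4): arr[1]=12 > arr[4]=5
(2, 4): arr[2]=15 > arr[4]=5
(2, 5): arr[2]=15 > arr[5]=13
(3, 4): arr[3]=15 > arr[4]=5
(3, 5): arr[3]=15 > arr[5]=13

Total inversions: 6

The array has 6 inversion(s): (0,4), (1,4), (2,4), (2,5), (3,4), (3,5). Each pair (i,j) satisfies i < j and arr[i] > arr[j].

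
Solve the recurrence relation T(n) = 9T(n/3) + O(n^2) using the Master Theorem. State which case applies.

Master Theorem for T(n) = 9T(n/3) + O(n^2):

a = 9, b = 3, c = 2
log_b(a) = log_3(9) = 2.0000

Case 2: c = 2 = log_3(9) = 2.0000
T(n) = O(n^2 log n) = O(n^2 log n)

For T(n) = 9T(n/3) + O(n^2): log_3(9) = 2.0000. This is Case 2 of the Master Theorem (c = log_b(a), equal work at all levels), giving O(n^2 log n).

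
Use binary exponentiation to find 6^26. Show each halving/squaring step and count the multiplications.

Computing 6^26 by squaring (build up from 6^1; each line after the first costs one multiplication):

6^1 = 6
6^2 = (6^1)^2 = 6^2 = 36
6^3 = 6 * 6^2 = 6 * 36 = 216
6^6 = (6^3)^2 = 216^2 = 46656
6^12 = (6^6)^2 = 46656^2 = 2176782336
6^13 = 6 * 6^12 = 6 * 2176782336 = 13060694016
6^26 = (6^13)^2 = 13060694016^2 = 170581728179578208256

Result: 170581728179578208256
Multiplications needed: 6 (6 lines after 6^1)

6^26 = 170581728179578208256. Using exponentiation by squaring, this requires 6 multiplications. The key idea: if the exponent is even, square the half-power; if odd, multiply by the base once.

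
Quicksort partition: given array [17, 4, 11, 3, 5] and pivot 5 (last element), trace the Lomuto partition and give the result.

Lomuto partition with pivot = 5:

Initial array: [17, 4, 11, 3, 5]

arr[0]=17 > 5: no swap
arr[1]=4 <= 5: swap with position 0, array becomes [4, 17, 11, 3, 5]
arr[2]=11 > 5: no swap
arr[3]=3 <= 5: swap with position 1, array becomes [4, 3, 11, 17, 5]

Place pivot at position 2: [4, 3, 5, 17, 11]
Pivot position: 2

After partitioning with pivot 5, the array becomes [4, 3, 5, 17, 11]. The pivot is placed at index 2. All elements to the left of the pivot are <= 5, and all elements to the right are > 5.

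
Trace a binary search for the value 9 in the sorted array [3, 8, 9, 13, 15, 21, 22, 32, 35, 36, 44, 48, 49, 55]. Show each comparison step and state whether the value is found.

Binary search for 9 in [3, 8, 9, 13, 15, 21, 22, 32, 35, 36, 44, 48, 49, 55]:

lo=0, hi=13, mid=6, arr[mid]=22 -> 22 > 9, search left half
lo=0, hi=5, mid=2, arr[mid]=9 -> Found target at index 2!

Binary search finds 9 at index 2 after 2 comparisons. The search repeatedly halves the search space by comparing with the middle element.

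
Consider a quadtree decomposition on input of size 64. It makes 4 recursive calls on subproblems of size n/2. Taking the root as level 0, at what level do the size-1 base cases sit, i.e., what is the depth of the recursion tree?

For divide and conquer with division factor 2:

Problem sizes at each level:
Level 0: 64
Level 1: 32
Level 2: 16
Level 3: 8
Level 4: 4
Level 5: 2
Level 6: 1

The root is level 0 and the size-1 base case is level 6 (the tree spans levels 0 through 6, i.e. 7 levels counting the root), so the depth is the number of divisions: log_2(64) = 6

The recursion tree depth is log_2(64) = 6. At each level, the problem size is divided by 2, so it takes 6 divisions to reduce to a base case of size 1. The algorithm makes 4 recursive calls at each level.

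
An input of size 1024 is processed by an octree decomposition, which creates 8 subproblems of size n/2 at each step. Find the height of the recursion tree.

For divide and conquer with division factor 2:

Problem sizes at each level:
Level 0: 1024
Level 1: 512
Level 2: 256
Level 3: 128
Level 4: 64
Level 5: 32
Level 6: 16
Level 7: 8
Level 8: 4
Level 9: 2
Level 10: 1

The root is level 0 and the size-1 base case is level 10 (the tree spans levels 0 through 10, i.e. 11 levels counting the root), so the depth is the number of divisions: log_2(1024) = 10

The recursion tree depth is log_2(1024) = 10. At each level, the problem size is divided by 2, so it takes 10 divisions to reduce to a base case of size 1. The algorithm makes 8 recursive calls at each level.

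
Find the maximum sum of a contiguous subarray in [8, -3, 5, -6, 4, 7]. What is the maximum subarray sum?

Using Kadane's algorithm on [8, -3, 5, -6, 4, 7]:

Scanning through the array:
Position 1 (value -3): max_ending_here = 5, max_so_far = 8
Position 2 (value 5): max_ending_here = 10, max_so_far = 10
Position 3 (value -6): max_ending_here = 4, max_so_far = 10
Position 4 (value 4): max_ending_here = 8, max_so_far = 10
Position 5 (value 7): max_ending_here = 15, max_so_far = 15

Maximum subarray: [8, -3, 5, -6, 4, 7]
Maximum sum: 15

The maximum subarray is [8, -3, 5, -6, 4, 7] with sum 15. This subarray runs from index 0 to index 5.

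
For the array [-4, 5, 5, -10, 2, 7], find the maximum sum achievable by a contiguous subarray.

Using Kadane's algorithm on [-4, 5, 5, -10, 2, 7]:

Scanning through the array:
Position 1 (value 5): max_ending_here = 5, max_so_far = 5
Position 2 (value 5): max_ending_here = 10, max_so_far = 10
Position 3 (value -10): max_ending_here = 0, max_so_far = 10
Position 4 (value 2): max_ending_here = 2, max_so_far = 10
Position 5 (value 7): max_ending_here = 9, max_so_far = 10

Maximum subarray: [5, 5]
Maximum sum: 10

The maximum subarray is [5, 5] with sum 10. This subarray runs from index 1 to index 2.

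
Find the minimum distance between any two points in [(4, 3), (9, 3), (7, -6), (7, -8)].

Computing all pairwise distances among 4 points:

d((4, 3), (9, 3)) = 5.0
d((4, 3), (7, -6)) = 9.4868
d((4, 3), (7, -8)) = 11.4018
d((9, 3), (7, -6)) = 9.2195
d((9, 3), (7, -8)) = 11.1803
d((7, -6), (7, -8)) = 2.0 <-- minimum

Closest pair: (7, -6) and (7, -8) with distance 2.0

The closest pair is (7, -6) and (7, -8) with Euclidean distance 2.0. For 4 points, brute-force pairwise comparison is shown above. For large n, the divide-and-conquer algorithm (sort by x, recurse on halves, check the dividing strip) achieves O(n log n).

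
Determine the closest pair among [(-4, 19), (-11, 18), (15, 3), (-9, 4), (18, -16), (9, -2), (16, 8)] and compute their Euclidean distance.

Computing all pairwise distances among 7 points:

d((-4, 19), (-11, 18)) = 7.0711
d((-4, 19), (15, 3)) = 24.8395
d((-4, 19), (-9, 4)) = 15.8114
d((-4, 19), (18, -16)) = 41.3401
d((-4, 19), (9, -2)) = 24.6982
d((-4, 19), (16, 8)) = 22.8254
d((-11, 18), (15, 3)) = 30.0167
d((-11, 18), (-9, 4)) = 14.1421
d((-11, 18), (18, -16)) = 44.6878
d((-11, 18), (9, -2)) = 28.2843
d((-11, 18), (16, 8)) = 28.7924
d((15, 3), (-9, 4)) = 24.0208
d((15, 3), (18, -16)) = 19.2354
d((15, 3), (9, -2)) = 7.8102
d((15, 3), (16, 8)) = 5.099 <-- minimum
d((-9, 4), (18, -16)) = 33.6006
d((-9, 4), (9, -2)) = 18.9737
d((-9, 4), (16, 8)) = 25.318
d((18, -16), (9, -2)) = 16.6433
d((18, -16), (16, 8)) = 24.0832
d((9, -2), (16, 8)) = 12.2066

Closest pair: (15, 3) and (16, 8) with distance 5.099

The closest pair is (15, 3) and (16, 8) with Euclidean distance 5.099. For 7 points, brute-force pairwise comparison is shown above. For large n, the divide-and-conquer algorithm (sort by x, recurse on halves, check the dividing strip) achieves O(n log n).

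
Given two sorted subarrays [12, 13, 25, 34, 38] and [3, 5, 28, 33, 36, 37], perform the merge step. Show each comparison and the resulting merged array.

Merging process:

Compare 12 vs 3: take 3 from right. Merged: [3]
Compare 12 vs 5: take 5 from right. Merged: [3, 5]
Compare 12 vs 28: take 12 from left. Merged: [3, 5, 12]
Compare 13 vs 28: take 13 from left. Merged: [3, 5, 12, 13]
Compare 25 vs 28: take 25 from left. Merged: [3, 5, 12, 13, 25]
Compare 34 vs 28: take 28 from right. Merged: [3, 5, 12, 13, 25, 28]
Compare 34 vs 33: take 33 from right. Merged: [3, 5, 12, 13, 25, 28, 33]
Compare 34 vs 36: take 34 from left. Merged: [3, 5, 12, 13, 25, 28, 33, 34]
Compare 38 vs 36: take 36 from right. Merged: [3, 5, 12, 13, 25, 28, 33, 34, 36]
Compare 38 vs 37: take 37 from right. Merged: [3, 5, 12, 13, 25, 28, 33, 34, 36, 37]
Append remaining from left: [38]. Merged: [3, 5, 12, 13, 25, 28, 33, 34, 36, 37, 38]

Final merged array: [3, 5, 12, 13, 25, 28, 33, 34, 36, 37, 38]
Total comparisons: 10

The merged array is [3, 5, 12, 13, 25, 28, 33, 34, 36, 37, 38], requiring 10 comparisons. The merge step runs in O(n) time where n is the total number of elements.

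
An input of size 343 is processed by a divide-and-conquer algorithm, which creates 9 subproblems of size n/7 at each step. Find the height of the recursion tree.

For divide and conquer with division factor 7:

Problem sizes at each level:
Level 0: 343
Level 1: 49
Level 2: 7
Level 3: 1

The root is level 0 and the size-1 base case is level 3 (the tree spans levels 0 through 3, i.e. 4 levels counting the root), so the depth is the number of divisions: log_7(343) = 3

The recursion tree depth is log_7(343) = 3. At each level, the problem size is divided by 7, so it takes 3 divisions to reduce to a base case of size 1. The algorithm makes 9 recursive calls at each level.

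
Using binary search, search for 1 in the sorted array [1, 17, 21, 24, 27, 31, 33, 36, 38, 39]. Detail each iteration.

Binary search for 1 in [1, 17, 21, 24, 27, 31, 33, 36, 38, 39]:

lo=0, hi=9, mid=4, arr[mid]=27 -> 27 > 1, search left half
lo=0, hi=3, mid=1, arr[mid]=17 -> 17 > 1, search left half
lo=0, hi=0, mid=0, arr[mid]=1 -> Found target at index 0!

Binary search finds 1 at index 0 after 3 comparisons. The search repeatedly halves the search space by comparing with the middle element.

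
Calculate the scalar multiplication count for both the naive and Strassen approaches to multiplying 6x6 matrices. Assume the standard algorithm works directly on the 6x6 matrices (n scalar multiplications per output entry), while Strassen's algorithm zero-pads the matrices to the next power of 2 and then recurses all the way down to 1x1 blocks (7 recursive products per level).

Matrix multiplication for 6x6 matrices:

Strassen's algorithm requires power-of-2 dimensions. Pad 6x6 to 8x8 (next power of 2).

Standard algorithm: 6^3 = 216 multiplications
Strassen's algorithm: 7^(log2(8)) = 7^3 = 343 multiplications
Difference: 216 - 343 = -127 (Strassen uses MORE here due to padding overhead — for small or just-over-power-of-2 n, padding can outweigh the per-level savings)

Standard: 216 multiplications (6^3). Strassen: 343 multiplications (7^3, after padding to 8x8). Strassen reduces 8 recursive multiplications to 7 at each level.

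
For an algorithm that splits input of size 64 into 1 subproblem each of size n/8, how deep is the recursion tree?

For divide and conquer with division factor 8:

Problem sizes at each level:
Level 0: 64
Level 1: 8
Level 2: 1

The root is level 0 and the size-1 base case is level 2 (the tree spans levels 0 through 2, i.e. 3 levels counting the root), so the depth is the number of divisions: log_8(64) = 2

The recursion tree depth is log_8(64) = 2. At each level, the problem size is divided by 8, so it takes 2 divisions to reduce to a base case of size 1. The algorithm makes 1 recursive call at each level.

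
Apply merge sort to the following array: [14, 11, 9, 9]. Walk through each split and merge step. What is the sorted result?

Merge sort trace:

Split: [14, 11, 9, 9] -> [14, 11] and [9, 9]
  Split: [14, 11] -> [14] and [11]
  Merge: [14] + [11] -> [11, 14]
  Split: [9, 9] -> [9] and [9]
  Merge: [9] + [9] -> [9, 9]
Merge: [11, 14] + [9, 9] -> [9, 9, 11, 14]

Final sorted array: [9, 9, 11, 14]

The merge sort proceeds by recursively splitting the array and merging sorted halves.
After all merges, the sorted array is [9, 9, 11, 14].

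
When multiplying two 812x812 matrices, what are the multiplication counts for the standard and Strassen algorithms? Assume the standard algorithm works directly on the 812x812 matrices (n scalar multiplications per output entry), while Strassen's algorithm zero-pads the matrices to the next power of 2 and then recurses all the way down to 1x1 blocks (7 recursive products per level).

Matrix multiplication for 812x812 matrices:

Strassen's algorithm requires power-of-2 dimensions. Pad 812x812 to 1024x1024 (next power of 2).

Standard algorithm: 812^3 = 535387328 multiplications
Strassen's algorithm: 7^(log2(1024)) = 7^10 = 282475249 multiplications
Savings: 535387328 - 282475249 = 252912079 multiplications

Standard: 535387328 multiplications (812^3). Strassen: 282475249 multiplications (7^10, after padding to 1024x1024). Strassen reduces 8 recursive multiplications to 7 at each level.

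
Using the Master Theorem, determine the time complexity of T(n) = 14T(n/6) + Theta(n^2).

Master Theorem for T(n) = 14T(n/6) + O(n^2):

a = 14, b = 6, c = 2
log_b(a) = log_6(14) = 1.4729

Case 3: c = 2 > log_6(14) = 1.4729
T(n) = O(n^2) = O(n^2)

For T(n) = 14T(n/6) + O(n^2): log_6(14) = 1.4729. This is Case 3 of the Master Theorem (c > log_b(a), work dominated by root), giving O(n^2).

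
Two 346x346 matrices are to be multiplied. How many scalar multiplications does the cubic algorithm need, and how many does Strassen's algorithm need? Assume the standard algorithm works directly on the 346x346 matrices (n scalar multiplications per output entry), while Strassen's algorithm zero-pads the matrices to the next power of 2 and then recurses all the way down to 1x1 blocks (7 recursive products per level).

Matrix multiplication for 346x346 matrices:

Strassen's algorithm requires power-of-2 dimensions. Pad 346x346 to 512x512 (next power of 2).

Standard algorithm: 346^3 = 41421736 multiplications
Strassen's algorithm: 7^(log2(512)) = 7^9 = 40353607 multiplications
Savings: 41421736 - 40353607 = 1068129 multiplications

Standard: 41421736 multiplications (346^3). Strassen: 40353607 multiplications (7^9, after padding to 512x512). Strassen reduces 8 recursive multiplications to 7 at each level.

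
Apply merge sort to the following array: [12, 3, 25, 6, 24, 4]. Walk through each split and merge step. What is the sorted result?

Merge sort trace:

Split: [12, 3, 25, 6, 24, 4] -> [12, 3, 25] and [6, 24, 4]
  Split: [12, 3, 25] -> [12] and [3, 25]
    Split: [3, 25] -> [3] and [25]
    Merge: [3] + [25] -> [3, 25]
  Merge: [12] + [3, 25] -> [3, 12, 25]
  Split: [6, 24, 4] -> [6] and [24, 4]
    Split: [24, 4] -> [24] and [4]
    Merge: [24] + [4] -> [4, 24]
  Merge: [6] + [4, 24] -> [4, 6, 24]
Merge: [3, 12, 25] + [4, 6, 24] -> [3, 4, 6, 12, 24, 25]

Final sorted array: [3, 4, 6, 12, 24, 25]

The merge sort proceeds by recursively splitting the array and merging sorted halves.
After all merges, the sorted array is [3, 4, 6, 12, 24, 25].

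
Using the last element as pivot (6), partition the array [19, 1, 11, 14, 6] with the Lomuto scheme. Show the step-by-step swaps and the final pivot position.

Lomuto partition with pivot = 6:

Initial array: [19, 1, 11, 14, 6]

arr[0]=19 > 6: no swap
arr[1]=1 <= 6: swap with position 0, array becomes [1, 19, 11, 14, 6]
arr[2]=11 > 6: no swap
arr[3]=14 > 6: no swap

Place pivot at position 1: [1, 6, 11, 14, 19]
Pivot position: 1

After partitioning with pivot 6, the array becomes [1, 6, 11, 14, 19]. The pivot is placed at index 1. All elements to the left of the pivot are <= 6, and all elements to the right are > 6.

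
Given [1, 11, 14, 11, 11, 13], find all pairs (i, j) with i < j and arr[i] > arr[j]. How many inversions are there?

Finding inversions in [1, 11, 14, 11, 11, 13]:

(2, 3): arr[2]=14 > arr[3]=11
(2, 4): arr[2]=14 > arr[4]=11
(2, 5): arr[2]=14 > arr[5]=13

Total inversions: 3

The array has 3 inversion(s): (2,3), (2,4), (2,5). Each pair (i,j) satisfies i < j and arr[i] > arr[j].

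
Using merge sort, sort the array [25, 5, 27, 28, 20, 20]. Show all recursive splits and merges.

Merge sort trace:

Split: [25, 5, 27, 28, 20, 20] -> [25, 5, 27] and [28, 20, 20]
  Split: [25, 5, 27] -> [25] and [5, 27]
    Split: [5, 27] -> [5] and [27]
    Merge: [5] + [27] -> [5, 27]
  Merge: [25] + [5, 27] -> [5, 25, 27]
  Split: [28, 20, 20] -> [28] and [20, 20]
    Split: [20, 20] -> [20] and [20]
    Merge: [20] + [20] -> [20, 20]
  Merge: [28] + [20, 20] -> [20, 20, 28]
Merge: [5, 25, 27] + [20, 20, 28] -> [5, 20, 20, 25, 27, 28]

Final sorted array: [5, 20, 20, 25, 27, 28]

The merge sort proceeds by recursively splitting the array and merging sorted halves.
After all merges, the sorted array is [5, 20, 20, 25, 27, 28].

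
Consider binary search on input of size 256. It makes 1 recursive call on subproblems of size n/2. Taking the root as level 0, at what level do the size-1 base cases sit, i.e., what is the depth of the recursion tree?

For divide and conquer with division factor 2:

Problem sizes at each level:
Level 0: 256
Level 1: 128
Level 2: 64
Level 3: 32
Level 4: 16
Level 5: 8
Level 6: 4
Level 7: 2
Level 8: 1

The root is level 0 and the size-1 base case is level 8 (the tree spans levels 0 through 8, i.e. 9 levels counting the root), so the depth is the number of divisions: log_2(256) = 8

The recursion tree depth is log_2(256) = 8. At each level, the problem size is divided by 2, so it takes 8 divisions to reduce to a base case of size 1. The algorithm makes 1 recursive call at each level.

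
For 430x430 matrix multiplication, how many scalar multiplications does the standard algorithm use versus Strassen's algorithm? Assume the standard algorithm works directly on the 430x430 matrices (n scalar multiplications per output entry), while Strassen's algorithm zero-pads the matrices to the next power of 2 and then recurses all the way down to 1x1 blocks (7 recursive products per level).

Matrix multiplication for 430x430 matrices:

Strassen's algorithm requires power-of-2 dimensions. Pad 430x430 to 512x512 (next power of 2).

Standard algorithm: 430^3 = 79507000 multiplications
Strassen's algorithm: 7^(log2(512)) = 7^9 = 40353607 multiplications
Savings: 79507000 - 40353607 = 39153393 multiplications

Standard: 79507000 multiplications (430^3). Strassen: 40353607 multiplications (7^9, after padding to 512x512). Strassen reduces 8 recursive multiplications to 7 at each level.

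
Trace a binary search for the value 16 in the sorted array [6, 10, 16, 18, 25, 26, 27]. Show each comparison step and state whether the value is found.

Binary search for 16 in [6, 10, 16, 18, 25, 26, 27]:

lo=0, hi=6, mid=3, arr[mid]=18 -> 18 > 16, search left half
lo=0, hi=2, mid=1, arr[mid]=10 -> 10 < 16, search right half
lo=2, hi=2, mid=2, arr[mid]=16 -> Found target at index 2!

Binary search finds 16 at index 2 after 3 comparisons. The search repeatedly halves the search space by comparing with the middle element.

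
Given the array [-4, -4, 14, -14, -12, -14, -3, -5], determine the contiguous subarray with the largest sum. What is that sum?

Using Kadane's algorithm on [-4, -4, 14, -14, -12, -14, -3, -5]:

Scanning through the array:
Position 1 (value -4): max_ending_here = -4, max_so_far = -4
Position 2 (value 14): max_ending_here = 14, max_so_far = 14
Position 3 (value -14): max_ending_here = 0, max_so_far = 14
Position 4 (value -12): max_ending_here = -12, max_so_far = 14
Position 5 (value -14): max_ending_here = -14, max_so_far = 14
Position 6 (value -3): max_ending_here = -3, max_so_far = 14
Position 7 (value -5): max_ending_here = -5, max_so_far = 14

Maximum subarray: [14]
Maximum sum: 14

The maximum subarray is [14] with sum 14. This subarray runs from index 2 to index 2.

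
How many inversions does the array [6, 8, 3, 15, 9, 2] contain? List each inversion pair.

Finding inversions in [6, 8, 3, 15, 9, 2]:

(0, 2): arr[0]=6 > arr[2]=3
(0, 5): arr[0]=6 > arr[5]=2
(1, 2): arr[1]=8 > arr[2]=3
(1, 5): arr[1]=8 > arr[5]=2
(2, 5): arr[2]=3 > arr[5]=2
(3, 4): arr[3]=15 > arr[4]=9
(3, 5): arr[3]=15 > arr[5]=2
(4, 5): arr[4]=9 > arr[5]=2

Total inversions: 8

The array has 8 inversion(s): (0,2), (0,5), (1,2), (1,5), (2,5), (3,4), (3,5), (4,5). Each pair (i,j) satisfies i < j and arr[i] > arr[j].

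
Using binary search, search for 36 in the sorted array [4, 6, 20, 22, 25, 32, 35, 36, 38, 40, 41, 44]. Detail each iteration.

Binary search for 36 in [4, 6, 20, 22, 25, 32, 35, 36, 38, 40, 41, 44]:

lo=0, hi=11, mid=5, arr[mid]=32 -> 32 < 36, search right half
lo=6, hi=11, mid=8, arr[mid]=38 -> 38 > 36, search left half
lo=6, hi=7, mid=6, arr[mid]=35 -> 35 < 36, search right half
lo=7, hi=7, mid=7, arr[mid]=36 -> Found target at index 7!

Binary search finds 36 at index 7 after 4 comparisons. The search repeatedly halves the search space by comparing with the middle element.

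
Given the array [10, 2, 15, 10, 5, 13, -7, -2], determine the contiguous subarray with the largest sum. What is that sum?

Using Kadane's algorithm on [10, 2, 15, 10, 5, 13, -7, -2]:

Scanning through the array:
Position 1 (value 2): max_ending_here = 12, max_so_far = 12
Position 2 (value 15): max_ending_here = 27, max_so_far = 27
Position 3 (value 10): max_ending_here = 37, max_so_far = 37
Position 4 (value 5): max_ending_here = 42, max_so_far = 42
Position 5 (value 13): max_ending_here = 55, max_so_far = 55
Position 6 (value -7): max_ending_here = 48, max_so_far = 55
Position 7 (value -2): max_ending_here = 46, max_so_far = 55

Maximum subarray: [10, 2, 15, 10, 5, 13]
Maximum sum: 55

The maximum subarray is [10, 2, 15, 10, 5, 13] with sum 55. This subarray runs from index 0 to index 5.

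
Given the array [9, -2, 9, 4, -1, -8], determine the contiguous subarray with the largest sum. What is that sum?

Using Kadane's algorithm on [9, -2, 9, 4, -1, -8]:

Scanning through the array:
Position 1 (value -2): max_ending_here = 7, max_so_far = 9
Position 2 (value 9): max_ending_here = 16, max_so_far = 16
Position 3 (value 4): max_ending_here = 20, max_so_far = 20
Position 4 (value -1): max_ending_here = 19, max_so_far = 20
Position 5 (value -8): max_ending_here = 11, max_so_far = 20

Maximum subarray: [9, -2, 9, 4]
Maximum sum: 20

The maximum subarray is [9, -2, 9, 4] with sum 20. This subarray runs from index 0 to index 3.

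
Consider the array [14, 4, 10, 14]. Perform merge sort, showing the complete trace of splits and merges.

Merge sort trace:

Split: [14, 4, 10, 14] -> [14, 4] and [10, 14]
  Split: [14, 4] -> [14] and [4]
  Merge: [14] + [4] -> [4, 14]
  Split: [10, 14] -> [10] and [14]
  Merge: [10] + [14] -> [10, 14]
Merge: [4, 14] + [10, 14] -> [4, 10, 14, 14]

Final sorted array: [4, 10, 14, 14]

The merge sort proceeds by recursively splitting the array and merging sorted halves.
After all merges, the sorted array is [4, 10, 14, 14].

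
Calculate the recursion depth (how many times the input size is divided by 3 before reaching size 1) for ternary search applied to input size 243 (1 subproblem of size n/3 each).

For divide and conquer with division factor 3:

Problem sizes at each level:
Level 0: 243
Level 1: 81
Level 2: 27
Level 3: 9
Level 4: 3
Level 5: 1

The root is level 0 and the size-1 base case is level 5 (the tree spans levels 0 through 5, i.e. 6 levels counting the root), so the depth is the number of divisions: log_3(243) = 5

The recursion tree depth is log_3(243) = 5. At each level, the problem size is divided by 3, so it takes 5 divisions to reduce to a base case of size 1. The algorithm makes 1 recursive call at each level.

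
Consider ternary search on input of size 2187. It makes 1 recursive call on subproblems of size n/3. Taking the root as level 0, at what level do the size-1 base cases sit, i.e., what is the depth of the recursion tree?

For divide and conquer with division factor 3:

Problem sizes at each level:
Level 0: 2187
Level 1: 729
Level 2: 243
Level 3: 81
Level 4: 27
Level 5: 9
Level 6: 3
Level 7: 1

The root is level 0 and the size-1 base case is level 7 (the tree spans levels 0 through 7, i.e. 8 levels counting the root), so the depth is the number of divisions: log_3(2187) = 7

The recursion tree depth is log_3(2187) = 7. At each level, the problem size is divided by 3, so it takes 7 divisions to reduce to a base case of size 1. The algorithm makes 1 recursive call at each level.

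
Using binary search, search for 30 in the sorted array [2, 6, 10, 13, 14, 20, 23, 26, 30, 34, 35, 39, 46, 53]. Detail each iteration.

Binary search for 30 in [2, 6, 10, 13, 14, 20, 23, 26, 30, 34, 35, 39, 46, 53]:

lo=0, hi=13, mid=6, arr[mid]=23 -> 23 < 30, search right half
lo=7, hi=13, mid=10, arr[mid]=35 -> 35 > 30, search left half
lo=7, hi=9, mid=8, arr[mid]=30 -> Found target at index 8!

Binary search finds 30 at index 8 after 3 comparisons. The search repeatedly halves the search space by comparing with the middle element.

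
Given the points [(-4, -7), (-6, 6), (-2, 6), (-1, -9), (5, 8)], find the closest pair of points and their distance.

Computing all pairwise distances among 5 points:

d((-4, -7), (-6, 6)) = 13.1529
d((-4, -7), (-2, 6)) = 13.1529
d((-4, -7), (-1, -9)) = 3.6056 <-- minimum
d((-4, -7), (5, 8)) = 17.4929
d((-6, 6), (-2, 6)) = 4.0
d((-6, 6), (-1, -9)) = 15.8114
d((-6, 6), (5, 8)) = 11.1803
d((-2, 6), (-1, -9)) = 15.0333
d((-2, 6), (5, 8)) = 7.2801
d((-1, -9), (5, 8)) = 18.0278

Closest pair: (-4, -7) and (-1, -9) with distance 3.6056

The closest pair is (-4, -7) and (-1, -9) with Euclidean distance 3.6056. For 5 points, brute-force pairwise comparison is shown above. For large n, the divide-and-conquer algorithm (sort by x, recurse on halves, check the dividing strip) achieves O(n log n).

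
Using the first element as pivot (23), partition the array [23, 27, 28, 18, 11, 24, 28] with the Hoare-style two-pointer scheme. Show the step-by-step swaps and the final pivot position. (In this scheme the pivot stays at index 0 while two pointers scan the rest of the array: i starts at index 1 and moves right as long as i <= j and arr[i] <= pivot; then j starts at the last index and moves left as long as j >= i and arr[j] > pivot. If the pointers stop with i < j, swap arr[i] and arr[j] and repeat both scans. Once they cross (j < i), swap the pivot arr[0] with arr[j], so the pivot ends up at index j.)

Hoare-style two-pointer partition with pivot = 23:

Initial array: [23, 27, 28, 18, 11, 24, 28]

Pointers start at i = 1, j = 6.
i stops at index 1 (arr[1]=27 > 23), j stops at index 4 (arr[4]=11 <= 23): swap arr[1] and arr[4], array becomes [23, 11, 28, 18, 27, 24, 28]
i stops at index 2 (arr[2]=28 > 23), j stops at index 3 (arr[3]=18 <= 23): swap arr[2] and arr[3], array becomes [23, 11, 18, 28, 27, 24, 28]
i ends at 3, j ends at 2: the pointers have crossed (j < i), so scanning stops.

Swap pivot arr[0] with arr[2] to place pivot at position 2: [18, 11, 23, 28, 27, 24, 28]
Pivot position: 2

After partitioning with pivot 23, the array becomes [18, 11, 23, 28, 27, 24, 28]. The pivot is placed at index 2. All elements to the left of the pivot are <= 23, and all elements to the right are > 23.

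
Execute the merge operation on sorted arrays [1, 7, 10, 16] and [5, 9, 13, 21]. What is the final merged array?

Merging process:

Compare 1 vs 5: take 1 from left. Merged: [1]
Compare 7 vs 5: take 5 from right. Merged: [1, 5]
Compare 7 vs 9: take 7 from left. Merged: [1, 5, 7]
Compare 10 vs 9: take 9 from right. Merged: [1, 5, 7, 9]
Compare 10 vs 13: take 10 from left. Merged: [1, 5, 7, 9, 10]
Compare 16 vs 13: take 13 from right. Merged: [1, 5, 7, 9, 10, 13]
Compare 16 vs 21: take 16 from left. Merged: [1, 5, 7, 9, 10, 13, 16]
Append remaining from right: [21]. Merged: [1, 5, 7, 9, 10, 13, 16, 21]

Final merged array: [1, 5, 7, 9, 10, 13, 16, 21]
Total comparisons: 7

The merged array is [1, 5, 7, 9, 10, 13, 16, 21], requiring 7 comparisons. The merge step runs in O(n) time where n is the total number of elements.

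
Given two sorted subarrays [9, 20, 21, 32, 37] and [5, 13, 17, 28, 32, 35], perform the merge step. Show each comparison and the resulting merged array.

Merging process:

Compare 9 vs 5: take 5 from right. Merged: [5]
Compare 9 vs 13: take 9 from left. Merged: [5, 9]
Compare 20 vs 13: take 13 from right. Merged: [5, 9, 13]
Compare 20 vs 17: take 17 from right. Merged: [5, 9, 13, 17]
Compare 20 vs 28: take 20 from left. Merged: [5, 9, 13, 17, 20]
Compare 21 vs 28: take 21 from left. Merged: [5, 9, 13, 17, 20, 21]
Compare 32 vs 28: take 28 from right. Merged: [5, 9, 13, 17, 20, 21, 28]
Compare 32 vs 32: take 32 from left. Merged: [5, 9, 13, 17, 20, 21, 28, 32]
Compare 37 vs 32: take 32 from right. Merged: [5, 9, 13, 17, 20, 21, 28, 32, 32]
Compare 37 vs 35: take 35 from right. Merged: [5, 9, 13, 17, 20, 21, 28, 32, 32, 35]
Append remaining from left: [37]. Merged: [5, 9, 13, 17, 20, 21, 28, 32, 32, 35, 37]

Final merged array: [5, 9, 13, 17, 20, 21, 28, 32, 32, 35, 37]
Total comparisons: 10

The merged array is [5, 9, 13, 17, 20, 21, 28, 32, 32, 35, 37], requiring 10 comparisons. The merge step runs in O(n) time where n is the total number of elements.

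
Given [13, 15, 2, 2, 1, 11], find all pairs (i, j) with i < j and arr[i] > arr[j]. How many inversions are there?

Finding inversions in [13, 15, 2, 2, 1, 11]:

(0, 2): arr[0]=13 > arr[2]=2
(0, 3): arr[0]=13 > arr[3]=2
(0, 4): arr[0]=13 > arr[4]=1
(0, 5): arr[0]=13 > arr[5]=11
(1, 2): arr[1]=15 > arr[2]=2
(1, 3): arr[1]=15 > arr[3]=2
(1, 4): arr[1]=15 > arr[4]=1
(1, 5): arr[1]=15 > arr[5]=11
(2, 4): arr[2]=2 > arr[4]=1
(3, 4): arr[3]=2 > arr[4]=1

Total inversions: 10

The array has 10 inversion(s): (0,2), (0,3), (0,4), (0,5), (1,2), (1,3), (1,4), (1,5), (2,4), (3,4). Each pair (i,j) satisfies i < j and arr[i] > arr[j].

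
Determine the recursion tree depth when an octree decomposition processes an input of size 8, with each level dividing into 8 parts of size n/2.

For divide and conquer with division factor 2:

Problem sizes at each level:
Level 0: 8
Level 1: 4
Level 2: 2
Level 3: 1

The root is level 0 and the size-1 base case is level 3 (the tree spans levels 0 through 3, i.e. 4 levels counting the root), so the depth is the number of divisions: log_2(8) = 3

The recursion tree depth is log_2(8) = 3. At each level, the problem size is divided by 2, so it takes 3 divisions to reduce to a base case of size 1. The algorithm makes 8 recursive calls at each level.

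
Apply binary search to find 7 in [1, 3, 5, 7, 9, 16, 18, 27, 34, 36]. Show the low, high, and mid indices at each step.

Binary search for 7 in [1, 3, 5, 7, 9, 16, 18, 27, 34, 36]:

lo=0, hi=9, mid=4, arr[mid]=9 -> 9 > 7, search left half
lo=0, hi=3, mid=1, arr[mid]=3 -> 3 < 7, search right half
lo=2, hi=3, mid=2, arr[mid]=5 -> 5 < 7, search right half
lo=3, hi=3, mid=3, arr[mid]=7 -> Found target at index 3!

Binary search finds 7 at index 3 after 4 comparisons. The search repeatedly halves the search space by comparing with the middle element.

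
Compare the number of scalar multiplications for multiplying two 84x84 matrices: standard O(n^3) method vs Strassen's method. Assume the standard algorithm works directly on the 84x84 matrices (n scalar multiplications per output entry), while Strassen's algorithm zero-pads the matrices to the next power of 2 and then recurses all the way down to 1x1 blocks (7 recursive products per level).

Matrix multiplication for 84x84 matrices:

Strassen's algorithm requires power-of-2 dimensions. Pad 84x84 to 128x128 (next power of 2).

Standard algorithm: 84^3 = 592704 multiplications
Strassen's algorithm: 7^(log2(128)) = 7^7 = 823543 multiplications
Difference: 592704 - 823543 = -230839 (Strassen uses MORE here due to padding overhead — for small or just-over-power-of-2 n, padding can outweigh the per-level savings)

Standard: 592704 multiplications (84^3). Strassen: 823543 multiplications (7^7, after padding to 128x128). Strassen reduces 8 recursive multiplications to 7 at each level.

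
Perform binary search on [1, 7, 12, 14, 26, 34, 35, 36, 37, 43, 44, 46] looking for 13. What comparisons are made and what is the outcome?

Binary search for 13 in [1, 7, 12, 14, 26, 34, 35, 36, 37, 43, 44, 46]:

lo=0, hi=11, mid=5, arr[mid]=34 -> 34 > 13, search left half
lo=0, hi=4, mid=2, arr[mid]=12 -> 12 < 13, search right half
lo=3, hi=4, mid=3, arr[mid]=14 -> 14 > 13, search left half
lo=3 > hi=2, target 13 not found

Binary search determines that 13 is not in the array after 3 comparisons. The search space was exhausted without finding the target.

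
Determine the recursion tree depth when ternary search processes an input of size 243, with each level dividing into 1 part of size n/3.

For divide and conquer with division factor 3:

Problem sizes at each level:
Level 0: 243
Level 1: 81
Level 2: 27
Level 3: 9
Level 4: 3
Level 5: 1

The root is level 0 and the size-1 base case is level 5 (the tree spans levels 0 through 5, i.e. 6 levels counting the root), so the depth is the number of divisions: log_3(243) = 5

The recursion tree depth is log_3(243) = 5. At each level, the problem size is divided by 3, so it takes 5 divisions to reduce to a base case of size 1. The algorithm makes 1 recursive call at each level.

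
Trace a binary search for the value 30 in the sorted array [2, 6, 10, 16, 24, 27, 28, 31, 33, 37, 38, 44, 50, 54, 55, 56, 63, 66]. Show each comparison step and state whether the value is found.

Binary search for 30 in [2, 6, 10, 16, 24, 27, 28, 31, 33, 37, 38, 44, 50, 54, 55, 56, 63, 66]:

lo=0, hi=17, mid=8, arr[mid]=33 -> 33 > 30, search left half
lo=0, hi=7, mid=3, arr[mid]=16 -> 16 < 30, search right half
lo=4, hi=7, mid=5, arr[mid]=27 -> 27 < 30, search right half
lo=6, hi=7, mid=6, arr[mid]=28 -> 28 < 30, search right half
lo=7, hi=7, mid=7, arr[mid]=31 -> 31 > 30, search left half
lo=7 > hi=6, target 30 not found

Binary search determines that 30 is not in the array after 5 comparisons. The search space was exhausted without finding the target.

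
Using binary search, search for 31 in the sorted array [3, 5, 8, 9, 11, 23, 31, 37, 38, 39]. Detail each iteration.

Binary search for 31 in [3, 5, 8, 9, 11, 23, 31, 37, 38, 39]:

lo=0, hi=9, mid=4, arr[mid]=11 -> 11 < 31, search right half
lo=5, hi=9, mid=7, arr[mid]=37 -> 37 > 31, search left half
lo=5, hi=6, mid=5, arr[mid]=23 -> 23 < 31, search right half
lo=6, hi=6, mid=6, arr[mid]=31 -> Found target at index 6!

Binary search finds 31 at index 6 after 4 comparisons. The search repeatedly halves the search space by comparing with the middle element.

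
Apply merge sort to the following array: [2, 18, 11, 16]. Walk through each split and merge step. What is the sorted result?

Merge sort trace:

Split: [2, 18, 11, 16] -> [2, 18] and [11, 16]
  Split: [2, 18] -> [2] and [18]
  Merge: [2] + [18] -> [2, 18]
  Split: [11, 16] -> [11] and [16]
  Merge: [11] + [16] -> [11, 16]
Merge: [2, 18] + [11, 16] -> [2, 11, 16, 18]

Final sorted array: [2, 11, 16, 18]

The merge sort proceeds by recursively splitting the array and merging sorted halves.
After all merges, the sorted array is [2, 11, 16, 18].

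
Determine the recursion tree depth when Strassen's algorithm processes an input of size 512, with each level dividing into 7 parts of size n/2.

For divide and conquer with division factor 2:

Problem sizes at each level:
Level 0: 512
Level 1: 256
Level 2: 128
Level 3: 64
Level 4: 32
Level 5: 16
Level 6: 8
Level 7: 4
Level 8: 2
Level 9: 1

The root is level 0 and the size-1 base case is level 9 (the tree spans levels 0 through 9, i.e. 10 levels counting the root), so the depth is the number of divisions: log_2(512) = 9

The recursion tree depth is log_2(512) = 9. At each level, the problem size is divided by 2, so it takes 9 divisions to reduce to a base case of size 1. The algorithm makes 7 recursive calls at each level.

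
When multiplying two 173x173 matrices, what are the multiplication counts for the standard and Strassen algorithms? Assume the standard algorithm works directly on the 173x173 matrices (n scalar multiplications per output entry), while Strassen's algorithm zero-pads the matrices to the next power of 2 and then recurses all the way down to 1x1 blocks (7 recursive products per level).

Matrix multiplication for 173x173 matrices:

Strassen's algorithm requires power-of-2 dimensions. Pad 173x173 to 256x256 (next power of 2).

Standard algorithm: 173^3 = 5177717 multiplications
Strassen's algorithm: 7^(log2(256)) = 7^8 = 5764801 multiplications
Difference: 5177717 - 5764801 = -587084 (Strassen uses MORE here due to padding overhead — for small or just-over-power-of-2 n, padding can outweigh the per-level savings)

Standard: 5177717 multiplications (173^3). Strassen: 5764801 multiplications (7^8, after padding to 256x256). Strassen reduces 8 recursive multiplications to 7 at each level.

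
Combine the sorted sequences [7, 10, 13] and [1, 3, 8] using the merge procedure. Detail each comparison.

Merging process:

Compare 7 vs 1: take 1 from right. Merged: [1]
Compare 7 vs 3: take 3 from right. Merged: [1, 3]
Compare 7 vs 8: take 7 from left. Merged: [1, 3, 7]
Compare 10 vs 8: take 8 from right. Merged: [1, 3, 7, 8]
Append remaining from left: [10, 13]. Merged: [1, 3, 7, 8, 10, 13]

Final merged array: [1, 3, 7, 8, 10, 13]
Total comparisons: 4

The merged array is [1, 3, 7, 8, 10, 13], requiring 4 comparisons. The merge step runs in O(n) time where n is the total number of elements.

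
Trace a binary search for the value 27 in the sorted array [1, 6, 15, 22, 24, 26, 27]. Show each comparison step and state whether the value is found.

Binary search for 27 in [1, 6, 15, 22, 24, 26, 27]:

lo=0, hi=6, mid=3, arr[mid]=22 -> 22 < 27, search right half
lo=4, hi=6, mid=5, arr[mid]=26 -> 26 < 27, search right half
lo=6, hi=6, mid=6, arr[mid]=27 -> Found target at index 6!

Binary search finds 27 at index 6 after 3 comparisons. The search repeatedly halves the search space by comparing with the middle element.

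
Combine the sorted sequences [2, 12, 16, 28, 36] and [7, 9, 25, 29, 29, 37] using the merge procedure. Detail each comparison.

Merging process:

Compare 2 vs 7: take 2 from left. Merged: [2]
Compare 12 vs 7: take 7 from right. Merged: [2, 7]
Compare 12 vs 9: take 9 from right. Merged: [2, 7, 9]
Compare 12 vs 25: take 12 from left. Merged: [2, 7, 9, 12]
Compare 16 vs 25: take 16 from left. Merged: [2, 7, 9, 12, 16]
Compare 28 vs 25: take 25 from right. Merged: [2, 7, 9, 12, 16, 25]
Compare 28 vs 29: take 28 from left. Merged: [2, 7, 9, 12, 16, 25, 28]
Compare 36 vs 29: take 29 from right. Merged: [2, 7, 9, 12, 16, 25, 28, 29]
Compare 36 vs 29: take 29 from right. Merged: [2, 7, 9, 12, 16, 25, 28, 29, 29]
Compare 36 vs 37: take 36 from left. Merged: [2, 7, 9, 12, 16, 25, 28, 29, 29, 36]
Append remaining from right: [37]. Merged: [2, 7, 9, 12, 16, 25, 28, 29, 29, 36, 37]

Final merged array: [2, 7, 9, 12, 16, 25, 28, 29, 29, 36, 37]
Total comparisons: 10

The merged array is [2, 7, 9, 12, 16, 25, 28, 29, 29, 36, 37], requiring 10 comparisons. The merge step runs in O(n) time where n is the total number of elements.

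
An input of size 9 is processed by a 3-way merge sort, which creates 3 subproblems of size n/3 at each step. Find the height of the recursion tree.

For divide and conquer with division factor 3:

Problem sizes at each level:
Level 0: 9
Level 1: 3
Level 2: 1

The root is level 0 and the size-1 base case is level 2 (the tree spans levels 0 through 2, i.e. 3 levels counting the root), so the depth is the number of divisions: log_3(9) = 2

The recursion tree depth is log_3(9) = 2. At each level, the problem size is divided by 3, so it takes 2 divisions to reduce to a base case of size 1. The algorithm makes 3 recursive calls at each level.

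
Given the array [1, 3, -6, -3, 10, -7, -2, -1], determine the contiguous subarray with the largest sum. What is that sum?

Using Kadane's algorithm on [1, 3, -6, -3, 10, -7, -2, -1]:

Scanning through the array:
Position 1 (value 3): max_ending_here = 4, max_so_far = 4
Position 2 (value -6): max_ending_here = -2, max_so_far = 4
Position 3 (value -3): max_ending_here = -3, max_so_far = 4
Position 4 (value 10): max_ending_here = 10, max_so_far = 10
Position 5 (value -7): max_ending_here = 3, max_so_far = 10
Position 6 (value -2): max_ending_here = 1, max_so_far = 10
Position 7 (value -1): max_ending_here = 0, max_so_far = 10

Maximum subarray: [10]
Maximum sum: 10

The maximum subarray is [10] with sum 10. This subarray runs from index 4 to index 4.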